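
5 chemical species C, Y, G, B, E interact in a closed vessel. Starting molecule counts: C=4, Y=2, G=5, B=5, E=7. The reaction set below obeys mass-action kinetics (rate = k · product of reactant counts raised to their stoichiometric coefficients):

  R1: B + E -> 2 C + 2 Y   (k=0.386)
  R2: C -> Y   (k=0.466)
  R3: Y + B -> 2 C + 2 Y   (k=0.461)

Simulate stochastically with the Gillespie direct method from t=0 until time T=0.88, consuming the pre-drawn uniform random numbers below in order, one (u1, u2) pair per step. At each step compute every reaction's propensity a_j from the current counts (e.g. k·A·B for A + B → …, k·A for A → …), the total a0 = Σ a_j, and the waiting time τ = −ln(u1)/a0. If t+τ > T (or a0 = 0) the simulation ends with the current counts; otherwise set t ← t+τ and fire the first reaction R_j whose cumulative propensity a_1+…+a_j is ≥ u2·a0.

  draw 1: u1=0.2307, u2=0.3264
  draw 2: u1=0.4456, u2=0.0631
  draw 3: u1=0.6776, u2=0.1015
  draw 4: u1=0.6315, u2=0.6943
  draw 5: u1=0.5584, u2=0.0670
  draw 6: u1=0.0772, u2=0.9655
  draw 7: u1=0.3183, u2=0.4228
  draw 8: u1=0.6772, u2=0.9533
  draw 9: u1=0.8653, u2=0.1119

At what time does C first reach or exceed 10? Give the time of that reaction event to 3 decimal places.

t=0.000: C=4 Y=2 G=5 B=5 E=7
Draw 1: a1=13.510, a2=1.864, a3=4.610, a0=19.984; τ=−ln(0.2307)/19.984=0.073 → t=0.073; u2·a0=0.3264·19.984=6.523 ≤ a1=13.510 → R1 fires; C=6 Y=4 G=5 B=4 E=6
Draw 2: a1=9.264, a2=2.796, a3=7.376, a0=19.436; τ=−ln(0.4456)/19.436=0.042 → t=0.115; u2·a0=0.0631·19.436=1.226 ≤ a1=9.264 → R1 fires; C=8 Y=6 G=5 B=3 E=5
Draw 3: a1=5.790, a2=3.728, a3=8.298, a0=17.816; τ=−ln(0.6776)/17.816=0.022 → t=0.137; u2·a0=0.1015·17.816=1.808 ≤ a1=5.790 → R1 fires; C=10 Y=8 G=5 B=2 E=4
Draw 4: a1=3.088, a2=4.660, a3=7.376, a0=15.124; τ=−ln(0.6315)/15.124=0.030 → t=0.167; u2·a0=0.6943·15.124=10.501; a1+a2=7.748 < 10.501 ≤ a1+…+a3=15.124 → R3 fires; C=12 Y=9 G=5 B=1 E=4
Draw 5: a1=1.544, a2=5.592, a3=4.149, a0=11.285; τ=−ln(0.5584)/11.285=0.052 → t=0.219; u2·a0=0.0670·11.285=0.756 ≤ a1=1.544 → R1 fires; C=14 Y=11 G=5 B=0 E=3
Draw 6: a1=0.000, a2=6.524, a3=0.000, a0=6.524; τ=−ln(0.0772)/6.524=0.393 → t=0.611; u2·a0=0.9655·6.524=6.299; a1=0.000 < 6.299 ≤ a1+a2=6.524 → R2 fires; C=13 Y=12 G=5 B=0 E=3
Draw 7: a1=0.000, a2=6.058, a3=0.000, a0=6.058; τ=−ln(0.3183)/6.058=0.189 → t=0.800; u2·a0=0.4228·6.058=2.561; a1=0.000 < 2.561 ≤ a1+a2=6.058 → R2 fires; C=12 Y=13 G=5 B=0 E=3
Draw 8: a1=0.000, a2=5.592, a3=0.000, a0=5.592; τ=−ln(0.6772)/5.592=0.070 → t=0.870; u2·a0=0.9533·5.592=5.331; a1=0.000 < 5.331 ≤ a1+a2=5.592 → R2 fires; C=11 Y=14 G=5 B=0 E=3
Draw 9: a1=0.000, a2=5.126, a3=0.000, a0=5.126; τ=−ln(0.8653)/5.126=0.028 → t=0.898 > T=0.88: stop.
C first becomes ≥ 10 when it reaches 10 at the event at t=0.137.

Threshold first reached at t = 0.137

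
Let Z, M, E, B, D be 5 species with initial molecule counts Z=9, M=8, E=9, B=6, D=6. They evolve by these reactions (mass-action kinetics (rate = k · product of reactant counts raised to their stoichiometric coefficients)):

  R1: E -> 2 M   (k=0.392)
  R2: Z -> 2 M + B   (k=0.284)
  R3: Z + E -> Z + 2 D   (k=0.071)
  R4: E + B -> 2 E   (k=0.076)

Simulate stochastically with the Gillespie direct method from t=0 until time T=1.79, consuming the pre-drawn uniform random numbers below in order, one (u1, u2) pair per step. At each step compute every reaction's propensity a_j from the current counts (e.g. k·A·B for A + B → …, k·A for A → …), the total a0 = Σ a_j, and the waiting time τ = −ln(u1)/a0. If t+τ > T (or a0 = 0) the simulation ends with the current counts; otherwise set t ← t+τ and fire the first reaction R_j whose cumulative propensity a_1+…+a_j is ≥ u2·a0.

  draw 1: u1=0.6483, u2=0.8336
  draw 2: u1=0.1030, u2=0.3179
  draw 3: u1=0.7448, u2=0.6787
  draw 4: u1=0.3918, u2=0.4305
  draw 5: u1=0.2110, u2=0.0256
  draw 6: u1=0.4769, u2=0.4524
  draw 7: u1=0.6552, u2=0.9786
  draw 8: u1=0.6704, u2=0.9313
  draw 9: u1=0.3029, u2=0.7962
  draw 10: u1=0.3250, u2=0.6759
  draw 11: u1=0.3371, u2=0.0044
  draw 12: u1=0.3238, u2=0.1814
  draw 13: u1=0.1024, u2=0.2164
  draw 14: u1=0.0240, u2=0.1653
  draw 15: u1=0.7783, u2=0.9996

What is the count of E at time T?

E at T = 3

t=0.000: Z=9 M=8 E=9 B=6 D=6
Draw 1: a1=3.528, a2=2.556, a3=5.751, a4=4.104, a0=15.939; τ=−ln(0.6483)/15.939=0.027 → t=0.027; u2·a0=0.8336·15.939=13.287; a1+…+a3=11.835 < 13.287 ≤ a1+…+a4=15.939 → R4 fires; Z=9 M=8 E=10 B=5 D=6
Draw 2: a1=3.920, a2=2.556, a3=6.390, a4=3.800, a0=16.666; τ=−ln(0.1030)/16.666=0.136 → t=0.164; u2·a0=0.3179·16.666=5.298; a1=3.920 < 5.298 ≤ a1+a2=6.476 → R2 fires; Z=8 M=10 E=10 B=6 D=6
Draw 3: a1=3.920, a2=2.272, a3=5.680, a4=4.560, a0=16.432; τ=−ln(0.7448)/16.432=0.018 → t=0.182; u2·a0=0.6787·16.432=11.152; a1+a2=6.192 < 11.152 ≤ a1+…+a3=11.872 → R3 fires; Z=8 M=10 E=9 B=6 D=8
Draw 4: a1=3.528, a2=2.272, a3=5.112, a4=4.104, a0=15.016; τ=−ln(0.3918)/15.016=0.062 → t=0.244; u2·a0=0.4305·15.016=6.464; a1+a2=5.800 < 6.464 ≤ a1+…+a3=10.912 → R3 fires; Z=8 M=10 E=8 B=6 D=10
Draw 5: a1=3.136, a2=2.272, a3=4.544, a4=3.648, a0=13.600; τ=−ln(0.2110)/13.600=0.114 → t=0.358; u2·a0=0.0256·13.600=0.348 ≤ a1=3.136 → R1 fires; Z=8 M=12 E=7 B=6 D=10
Draw 6: a1=2.744, a2=2.272, a3=3.976, a4=3.192, a0=12.184; τ=−ln(0.4769)/12.184=0.061 → t=0.419; u2·a0=0.4524·12.184=5.512; a1+a2=5.016 < 5.512 ≤ a1+…+a3=8.992 → R3 fires; Z=8 M=12 E=6 B=6 D=12
Draw 7: a1=2.352, a2=2.272, a3=3.408, a4=2.736, a0=10.768; τ=−ln(0.6552)/10.768=0.039 → t=0.458; u2·a0=0.9786·10.768=10.538; a1+…+a3=8.032 < 10.538 ≤ a1+…+a4=10.768 → R4 fires; Z=8 M=12 E=7 B=5 D=12
Draw 8: a1=2.744, a2=2.272, a3=3.976, a4=2.660, a0=11.652; τ=−ln(0.6704)/11.652=0.034 → t=0.493; u2·a0=0.9313·11.652=10.852; a1+…+a3=8.992 < 10.852 ≤ a1+…+a4=11.652 → R4 fires; Z=8 M=12 E=8 B=4 D=12
Draw 9: a1=3.136, a2=2.272, a3=4.544, a4=2.432, a0=12.384; τ=−ln(0.3029)/12.384=0.096 → t=0.589; u2·a0=0.7962·12.384=9.860; a1+a2=5.408 < 9.860 ≤ a1+…+a3=9.952 → R3 fires; Z=8 M=12 E=7 B=4 D=14
Draw 10: a1=2.744, a2=2.272, a3=3.976, a4=2.128, a0=11.120; τ=−ln(0.3250)/11.120=0.101 → t=0.690; u2·a0=0.6759·11.120=7.516; a1+a2=5.016 < 7.516 ≤ a1+…+a3=8.992 → R3 fires; Z=8 M=12 E=6 B=4 D=16
Draw 11: a1=2.352, a2=2.272, a3=3.408, a4=1.824, a0=9.856; τ=−ln(0.3371)/9.856=0.110 → t=0.801; u2·a0=0.0044·9.856=0.043 ≤ a1=2.352 → R1 fires; Z=8 M=14 E=5 B=4 D=16
Draw 12: a1=1.960, a2=2.272, a3=2.840, a4=1.520, a0=8.592; τ=−ln(0.3238)/8.592=0.131 → t=0.932; u2·a0=0.1814·8.592=1.559 ≤ a1=1.960 → R1 fires; Z=8 M=16 E=4 B=4 D=16
Draw 13: a1=1.568, a2=2.272, a3=2.272, a4=1.216, a0=7.328; τ=−ln(0.1024)/7.328=0.311 → t=1.243; u2·a0=0.2164·7.328=1.586; a1=1.568 < 1.586 ≤ a1+a2=3.840 → R2 fires; Z=7 M=18 E=4 B=5 D=16
Draw 14: a1=1.568, a2=1.988, a3=1.988, a4=1.520, a0=7.064; τ=−ln(0.0240)/7.064=0.528 → t=1.771; u2·a0=0.1653·7.064=1.168 ≤ a1=1.568 → R1 fires; Z=7 M=20 E=3 B=5 D=16
Draw 15: a1=1.176, a2=1.988, a3=1.491, a4=1.140, a0=5.795; τ=−ln(0.7783)/5.795=0.043 → t=1.814 > T=1.79: stop.
Read off E at T=1.79: 3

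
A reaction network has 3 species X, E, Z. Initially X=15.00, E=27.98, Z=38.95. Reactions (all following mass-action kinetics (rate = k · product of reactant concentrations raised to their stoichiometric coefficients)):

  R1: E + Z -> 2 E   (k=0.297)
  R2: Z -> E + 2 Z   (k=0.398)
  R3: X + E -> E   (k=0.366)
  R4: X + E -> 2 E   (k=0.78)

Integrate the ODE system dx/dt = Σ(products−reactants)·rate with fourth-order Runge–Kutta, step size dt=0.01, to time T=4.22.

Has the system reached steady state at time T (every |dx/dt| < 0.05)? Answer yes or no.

RK4 with dt=0.01: 422 steps to T=4.22. Trajectory (selected grid times):
t=0.00: X=15.00 E=27.98 Z=38.95
t=0.47: X=0.00 E=79.17 Z=0.00
t=0.94: X=0.00 E=79.18 Z=0.00
t=1.41: X=0.00 E=79.18 Z=0.00
t=1.88: X=0.00 E=79.18 Z=0.00
t=2.34: X=0.00 E=79.18 Z=0.00
t=2.81: X=0.00 E=79.18 Z=0.00
t=3.28: X=0.00 E=79.18 Z=0.00
t=3.75: X=0.00 E=79.18 Z=0.00
t=4.22: X=0.00 E=79.18 Z=0.00
Rates at T: R1=0.0000, R2=0.0000, R3=0.0000, R4=0.0000
dx/dt at T (Σ net stoichiometry × rate): X=-0.0000, E=+0.0000, Z=-0.0000
Largest |dx/dt| is |+0.0000| (E) < 0.05 → steady.

Steady state at T: yes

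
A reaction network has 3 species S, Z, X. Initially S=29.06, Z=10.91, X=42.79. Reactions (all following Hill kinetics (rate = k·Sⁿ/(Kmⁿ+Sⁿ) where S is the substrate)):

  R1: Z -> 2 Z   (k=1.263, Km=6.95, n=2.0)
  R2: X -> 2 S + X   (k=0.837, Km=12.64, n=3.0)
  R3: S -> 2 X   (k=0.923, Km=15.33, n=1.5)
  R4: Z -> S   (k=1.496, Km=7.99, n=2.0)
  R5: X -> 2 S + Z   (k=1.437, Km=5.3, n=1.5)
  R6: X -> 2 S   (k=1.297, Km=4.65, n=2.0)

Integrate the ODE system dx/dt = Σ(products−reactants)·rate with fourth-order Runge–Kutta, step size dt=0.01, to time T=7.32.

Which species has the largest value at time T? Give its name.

Dominant species at T: S

RK4 with dt=0.01: 732 steps to T=7.32. Trajectory (selected grid times):
t=0.00: S=29.06 Z=10.91 X=42.79
t=0.81: S=34.94 Z=11.96 X=41.76
t=1.63: S=40.89 Z=13.00 X=40.79
t=2.44: S=46.78 Z=14.03 X=39.88
t=3.25: S=52.68 Z=15.04 X=39.01
t=4.07: S=58.65 Z=16.05 X=38.16
t=4.88: S=64.56 Z=17.04 X=37.35
t=5.69: S=70.47 Z=18.03 X=36.56
t=6.51: S=76.45 Z=19.02 X=35.78
t=7.32: S=82.36 Z=19.99 X=35.03
At T=7.32: S=82.36 Z=19.99 X=35.03; the largest is S.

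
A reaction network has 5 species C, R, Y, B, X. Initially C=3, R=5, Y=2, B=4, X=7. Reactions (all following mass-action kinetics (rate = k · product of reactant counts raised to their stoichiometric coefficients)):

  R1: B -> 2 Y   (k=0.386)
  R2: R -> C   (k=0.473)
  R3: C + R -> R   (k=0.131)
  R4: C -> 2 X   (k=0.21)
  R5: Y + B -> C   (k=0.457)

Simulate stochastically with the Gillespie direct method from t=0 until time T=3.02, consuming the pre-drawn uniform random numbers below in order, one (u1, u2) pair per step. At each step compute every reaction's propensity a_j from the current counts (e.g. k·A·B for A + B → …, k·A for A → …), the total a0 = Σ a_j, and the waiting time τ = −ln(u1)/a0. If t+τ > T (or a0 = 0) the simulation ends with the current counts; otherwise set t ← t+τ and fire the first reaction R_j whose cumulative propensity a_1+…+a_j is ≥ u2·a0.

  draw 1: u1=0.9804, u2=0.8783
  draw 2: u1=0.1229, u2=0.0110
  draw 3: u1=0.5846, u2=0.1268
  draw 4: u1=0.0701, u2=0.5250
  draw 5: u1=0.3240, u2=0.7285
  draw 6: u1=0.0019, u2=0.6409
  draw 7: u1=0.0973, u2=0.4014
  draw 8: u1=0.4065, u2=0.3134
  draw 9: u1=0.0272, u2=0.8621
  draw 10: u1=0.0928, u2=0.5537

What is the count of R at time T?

R at T = 3

t=0.000: C=3 R=5 Y=2 B=4 X=7
Draw 1: a1=1.544, a2=2.365, a3=1.965, a4=0.630, a5=3.656, a0=10.160; τ=−ln(0.9804)/10.160=0.002 → t=0.002; u2·a0=0.8783·10.160=8.924; a1+…+a4=6.504 < 8.924 ≤ a1+…+a5=10.160 → R5 fires; C=4 R=5 Y=1 B=3 X=7
Draw 2: a1=1.158, a2=2.365, a3=2.620, a4=0.840, a5=1.371, a0=8.354; τ=−ln(0.1229)/8.354=0.251 → t=0.253; u2·a0=0.0110·8.354=0.092 ≤ a1=1.158 → R1 fires; C=4 R=5 Y=3 B=2 X=7
Draw 3: a1=0.772, a2=2.365, a3=2.620, a4=0.840, a5=2.742, a0=9.339; τ=−ln(0.5846)/9.339=0.057 → t=0.310; u2·a0=0.1268·9.339=1.184; a1=0.772 < 1.184 ≤ a1+a2=3.137 → R2 fires; C=5 R=4 Y=3 B=2 X=7
Draw 4: a1=0.772, a2=1.892, a3=2.620, a4=1.050, a5=2.742, a0=9.076; τ=−ln(0.0701)/9.076=0.293 → t=0.603; u2·a0=0.5250·9.076=4.765; a1+a2=2.664 < 4.765 ≤ a1+…+a3=5.284 → R3 fires; C=4 R=4 Y=3 B=2 X=7
Draw 5: a1=0.772, a2=1.892, a3=2.096, a4=0.840, a5=2.742, a0=8.342; τ=−ln(0.3240)/8.342=0.135 → t=0.738; u2·a0=0.7285·8.342=6.077; a1+…+a4=5.600 < 6.077 ≤ a1+…+a5=8.342 → R5 fires; C=5 R=4 Y=2 B=1 X=7
Draw 6: a1=0.386, a2=1.892, a3=2.620, a4=1.050, a5=0.914, a0=6.862; τ=−ln(0.0019)/6.862=0.913 → t=1.651; u2·a0=0.6409·6.862=4.398; a1+a2=2.278 < 4.398 ≤ a1+…+a3=4.898 → R3 fires; C=4 R=4 Y=2 B=1 X=7
Draw 7: a1=0.386, a2=1.892, a3=2.096, a4=0.840, a5=0.914, a0=6.128; τ=−ln(0.0973)/6.128=0.380 → t=2.032; u2·a0=0.4014·6.128=2.460; a1+a2=2.278 < 2.460 ≤ a1+…+a3=4.374 → R3 fires; C=3 R=4 Y=2 B=1 X=7
Draw 8: a1=0.386, a2=1.892, a3=1.572, a4=0.630, a5=0.914, a0=5.394; τ=−ln(0.4065)/5.394=0.167 → t=2.199; u2·a0=0.3134·5.394=1.690; a1=0.386 < 1.690 ≤ a1+a2=2.278 → R2 fires; C=4 R=3 Y=2 B=1 X=7
Draw 9: a1=0.386, a2=1.419, a3=1.572, a4=0.840, a5=0.914, a0=5.131; τ=−ln(0.0272)/5.131=0.703 → t=2.901; u2·a0=0.8621·5.131=4.423; a1+…+a4=4.217 < 4.423 ≤ a1+…+a5=5.131 → R5 fires; C=5 R=3 Y=1 B=0 X=7
Draw 10: a1=0.000, a2=1.419, a3=1.965, a4=1.050, a5=0.000, a0=4.434; τ=−ln(0.0928)/4.434=0.536 → t=3.437 > T=3.02: stop.
Read off R at T=3.02: 3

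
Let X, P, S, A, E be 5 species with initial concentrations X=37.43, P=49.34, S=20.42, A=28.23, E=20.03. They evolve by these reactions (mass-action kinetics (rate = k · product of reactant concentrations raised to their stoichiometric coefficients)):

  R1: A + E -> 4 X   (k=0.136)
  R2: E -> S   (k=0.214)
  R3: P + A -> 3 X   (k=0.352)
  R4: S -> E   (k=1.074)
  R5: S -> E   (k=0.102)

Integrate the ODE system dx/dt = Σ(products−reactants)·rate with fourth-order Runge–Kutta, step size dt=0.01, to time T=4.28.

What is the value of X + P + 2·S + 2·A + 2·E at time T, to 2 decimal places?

Check how each reaction changes W = X + P + 2·S + 2·A + 2·E (weight of products minus weight of reactants):
R1: A + E -> 4 X: (1·4) − (2·1 + 2·1) = 4 − 4 = 0
R2: E -> S: (2·1) − (2·1) = 2 − 2 = 0
R3: P + A -> 3 X: (1·3) − (1·1 + 2·1) = 3 − 3 = 0
R4: S -> E: (2·1) − (2·1) = 2 − 2 = 0
R5: S -> E: (2·1) − (2·1) = 2 − 2 = 0
Every reaction leaves W unchanged, so W is conserved and no simulation is needed: W(T) = W(0) = 37.43 + 49.34 + 2·20.42 + 2·28.23 + 2·20.03 = 224.13

Value at T = 224.13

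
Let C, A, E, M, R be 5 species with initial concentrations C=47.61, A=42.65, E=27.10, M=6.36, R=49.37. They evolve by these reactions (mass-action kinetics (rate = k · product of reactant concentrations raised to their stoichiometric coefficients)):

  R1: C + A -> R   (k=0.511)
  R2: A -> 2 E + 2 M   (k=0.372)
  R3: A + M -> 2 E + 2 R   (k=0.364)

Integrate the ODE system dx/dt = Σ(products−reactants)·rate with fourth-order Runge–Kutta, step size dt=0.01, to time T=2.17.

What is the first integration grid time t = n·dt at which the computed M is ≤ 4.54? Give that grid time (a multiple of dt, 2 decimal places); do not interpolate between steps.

Threshold first reached at t = 0.07

RK4 with dt=0.01: 217 steps to T=2.17. Trajectory (selected grid times):
t=0.00: C=47.61 A=42.65 E=27.10 M=6.36 R=49.37
t=0.06: C=22.59 A=14.22 E=33.91 M=4.58 R=80.12
t=0.07: C=21.10 A=12.47 E=34.45 M=4.46 R=82.04
t=0.24: C=12.82 A=2.37 E=38.07 M=3.74 R=93.23
t=0.48: C=11.25 A=0.37 E=38.94 M=3.59 R=95.47
t=0.72: C=11.02 A=0.06 E=39.08 M=3.57 R=95.82
t=0.96: C=10.97 A=0.01 E=39.11 M=3.56 R=95.88
t=1.21: C=10.97 A=0.00 E=39.11 M=3.56 R=95.89
t=1.45: C=10.97 A=0.00 E=39.11 M=3.56 R=95.89
t=1.69: C=10.97 A=0.00 E=39.11 M=3.56 R=95.89
t=1.93: C=10.97 A=0.00 E=39.11 M=3.56 R=95.89
t=2.17: C=10.97 A=0.00 E=39.11 M=3.56 R=95.89
M(0.06)=4.582 > 4.54 but M(0.07)=4.462 ≤ 4.54, so the first grid time is t=0.07.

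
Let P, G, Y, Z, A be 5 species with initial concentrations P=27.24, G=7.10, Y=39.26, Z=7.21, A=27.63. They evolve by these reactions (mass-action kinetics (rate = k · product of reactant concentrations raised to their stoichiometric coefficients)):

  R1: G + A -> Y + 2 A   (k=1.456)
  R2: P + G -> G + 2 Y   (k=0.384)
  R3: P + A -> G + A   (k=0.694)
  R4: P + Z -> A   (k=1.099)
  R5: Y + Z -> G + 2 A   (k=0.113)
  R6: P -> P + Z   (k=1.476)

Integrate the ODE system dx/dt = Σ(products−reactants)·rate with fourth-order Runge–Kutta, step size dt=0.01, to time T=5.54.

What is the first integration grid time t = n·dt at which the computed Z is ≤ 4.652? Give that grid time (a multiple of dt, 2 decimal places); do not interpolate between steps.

Threshold first reached at t = 0.02

RK4 with dt=0.01: 554 steps to T=5.54. Trajectory (selected grid times):
t=0.00: P=27.24 G=7.10 Y=39.26 Z=7.21 A=27.63
t=0.01: P=19.93 G=8.73 Y=44.02 Z=5.61 A=33.48
t=0.02: P=14.14 G=8.59 Y=49.57 Z=4.64 A=39.64
t=0.62: P=0.00 G=0.00 Y=71.68 Z=0.03 A=72.89
t=1.23: P=0.00 G=0.00 Y=71.68 Z=0.00 A=72.98
t=1.85: P=0.00 G=0.00 Y=71.68 Z=0.00 A=72.98
t=2.46: P=0.00 G=0.00 Y=71.68 Z=0.00 A=72.98
t=3.08: P=0.00 G=0.00 Y=71.68 Z=0.00 A=72.98
t=3.69: P=0.00 G=0.00 Y=71.68 Z=0.00 A=72.98
t=4.31: P=0.00 G=0.00 Y=71.68 Z=0.00 A=72.98
t=4.92: P=0.00 G=0.00 Y=71.68 Z=0.00 A=72.98
t=5.54: P=0.00 G=0.00 Y=71.68 Z=0.00 A=72.98
Z(0.01)=5.614 > 4.652 but Z(0.02)=4.644 ≤ 4.652, so the first grid time is t=0.02.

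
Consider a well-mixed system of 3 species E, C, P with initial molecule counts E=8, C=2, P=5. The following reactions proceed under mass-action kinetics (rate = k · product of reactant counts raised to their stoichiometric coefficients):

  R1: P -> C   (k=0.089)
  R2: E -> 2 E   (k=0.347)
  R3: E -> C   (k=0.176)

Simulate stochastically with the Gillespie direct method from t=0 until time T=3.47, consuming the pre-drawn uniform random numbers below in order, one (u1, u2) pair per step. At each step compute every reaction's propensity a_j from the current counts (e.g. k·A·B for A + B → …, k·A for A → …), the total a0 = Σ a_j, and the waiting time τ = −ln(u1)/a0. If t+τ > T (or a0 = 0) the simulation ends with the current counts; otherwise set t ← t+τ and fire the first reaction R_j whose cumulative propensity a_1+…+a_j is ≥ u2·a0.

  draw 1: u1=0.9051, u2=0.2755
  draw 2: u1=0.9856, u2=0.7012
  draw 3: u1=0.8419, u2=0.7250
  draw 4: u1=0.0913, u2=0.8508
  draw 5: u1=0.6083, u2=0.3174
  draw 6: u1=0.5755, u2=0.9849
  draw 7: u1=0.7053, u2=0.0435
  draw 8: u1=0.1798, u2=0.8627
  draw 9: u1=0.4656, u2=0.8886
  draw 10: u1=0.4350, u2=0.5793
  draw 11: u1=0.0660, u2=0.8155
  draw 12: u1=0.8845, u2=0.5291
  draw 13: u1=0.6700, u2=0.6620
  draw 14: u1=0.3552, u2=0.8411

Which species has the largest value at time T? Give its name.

Dominant species at T: C

t=0.000: E=8 C=2 P=5
Draw 1: a1=0.445, a2=2.776, a3=1.408, a0=4.629; τ=−ln(0.9051)/4.629=0.022 → t=0.022; u2·a0=0.2755·4.629=1.275; a1=0.445 < 1.275 ≤ a1+a2=3.221 → R2 fires; E=9 C=2 P=5
Draw 2: a1=0.445, a2=3.123, a3=1.584, a0=5.152; τ=−ln(0.9856)/5.152=0.003 → t=0.024; u2·a0=0.7012·5.152=3.613; a1+a2=3.568 < 3.613 ≤ a1+…+a3=5.152 → R3 fires; E=8 C=3 P=5
Draw 3: a1=0.445, a2=2.776, a3=1.408, a0=4.629; τ=−ln(0.8419)/4.629=0.037 → t=0.062; u2·a0=0.7250·4.629=3.356; a1+a2=3.221 < 3.356 ≤ a1+…+a3=4.629 → R3 fires; E=7 C=4 P=5
Draw 4: a1=0.445, a2=2.429, a3=1.232, a0=4.106; τ=−ln(0.0913)/4.106=0.583 → t=0.644; u2·a0=0.8508·4.106=3.493; a1+a2=2.874 < 3.493 ≤ a1+…+a3=4.106 → R3 fires; E=6 C=5 P=5
Draw 5: a1=0.445, a2=2.082, a3=1.056, a0=3.583; τ=−ln(0.6083)/3.583=0.139 → t=0.783; u2·a0=0.3174·3.583=1.137; a1=0.445 < 1.137 ≤ a1+a2=2.527 → R2 fires; E=7 C=5 P=5
Draw 6: a1=0.445, a2=2.429, a3=1.232, a0=4.106; τ=−ln(0.5755)/4.106=0.135 → t=0.918; u2·a0=0.9849·4.106=4.044; a1+a2=2.874 < 4.044 ≤ a1+…+a3=4.106 → R3 fires; E=6 C=6 P=5
Draw 7: a1=0.445, a2=2.082, a3=1.056, a0=3.583; τ=−ln(0.7053)/3.583=0.097 → t=1.015; u2·a0=0.0435·3.583=0.156 ≤ a1=0.445 → R1 fires; E=6 C=7 P=4
Draw 8: a1=0.356, a2=2.082, a3=1.056, a0=3.494; τ=−ln(0.1798)/3.494=0.491 → t=1.506; u2·a0=0.8627·3.494=3.014; a1+a2=2.438 < 3.014 ≤ a1+…+a3=3.494 → R3 fires; E=5 C=8 P=4
Draw 9: a1=0.356, a2=1.735, a3=0.880, a0=2.971; τ=−ln(0.4656)/2.971=0.257 → t=1.764; u2·a0=0.8886·2.971=2.640; a1+a2=2.091 < 2.640 ≤ a1+…+a3=2.971 → R3 fires; E=4 C=9 P=4
Draw 10: a1=0.356, a2=1.388, a3=0.704, a0=2.448; τ=−ln(0.4350)/2.448=0.340 → t=2.104; u2·a0=0.5793·2.448=1.418; a1=0.356 < 1.418 ≤ a1+a2=1.744 → R2 fires; E=5 C=9 P=4
Draw 11: a1=0.356, a2=1.735, a3=0.880, a0=2.971; τ=−ln(0.0660)/2.971=0.915 → t=3.019; u2·a0=0.8155·2.971=2.423; a1+a2=2.091 < 2.423 ≤ a1+…+a3=2.971 → R3 fires; E=4 C=10 P=4
Draw 12: a1=0.356, a2=1.388, a3=0.704, a0=2.448; τ=−ln(0.8845)/2.448=0.050 → t=3.069; u2·a0=0.5291·2.448=1.295; a1=0.356 < 1.295 ≤ a1+a2=1.744 → R2 fires; E=5 C=10 P=4
Draw 13: a1=0.356, a2=1.735, a3=0.880, a0=2.971; τ=−ln(0.6700)/2.971=0.135 → t=3.203; u2·a0=0.6620·2.971=1.967; a1=0.356 < 1.967 ≤ a1+a2=2.091 → R2 fires; E=6 C=10 P=4
Draw 14: a1=0.356, a2=2.082, a3=1.056, a0=3.494; τ=−ln(0.3552)/3.494=0.296 → t=3.500 > T=3.47: stop.
At T=3.47: E=6 C=10 P=4; the largest is C.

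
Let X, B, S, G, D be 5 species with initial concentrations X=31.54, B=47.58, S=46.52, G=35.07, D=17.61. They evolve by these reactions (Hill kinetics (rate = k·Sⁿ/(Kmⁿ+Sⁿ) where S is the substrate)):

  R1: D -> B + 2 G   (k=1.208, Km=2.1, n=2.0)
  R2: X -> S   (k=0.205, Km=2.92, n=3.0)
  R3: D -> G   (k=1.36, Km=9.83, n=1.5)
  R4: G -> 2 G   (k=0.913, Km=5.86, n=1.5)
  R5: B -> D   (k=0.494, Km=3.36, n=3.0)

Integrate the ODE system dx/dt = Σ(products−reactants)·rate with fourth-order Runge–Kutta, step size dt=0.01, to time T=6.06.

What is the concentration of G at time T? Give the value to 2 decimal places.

G at T = 59.45

RK4 with dt=0.01: 606 steps to T=6.06. Trajectory (selected grid times):
t=0.00: X=31.54 B=47.58 S=46.52 G=35.07 D=17.61
t=0.67: X=31.40 B=48.05 S=46.66 G=37.87 D=16.51
t=1.35: X=31.26 B=48.52 S=46.80 G=40.70 D=15.41
t=2.02: X=31.13 B=48.98 S=46.93 G=43.46 D=14.36
t=2.69: X=30.99 B=49.44 S=47.07 G=46.20 D=13.33
t=3.37: X=30.85 B=49.91 S=47.21 G=48.94 D=12.31
t=4.04: X=30.71 B=50.36 S=47.35 G=51.62 D=11.34
t=4.71: X=30.58 B=50.81 S=47.48 G=54.26 D=10.40
t=5.39: X=30.44 B=51.26 S=47.62 G=56.90 D=9.48
t=6.06: X=30.30 B=51.70 S=47.76 G=59.45 D=8.62
Read off G at T=6.06: 59.45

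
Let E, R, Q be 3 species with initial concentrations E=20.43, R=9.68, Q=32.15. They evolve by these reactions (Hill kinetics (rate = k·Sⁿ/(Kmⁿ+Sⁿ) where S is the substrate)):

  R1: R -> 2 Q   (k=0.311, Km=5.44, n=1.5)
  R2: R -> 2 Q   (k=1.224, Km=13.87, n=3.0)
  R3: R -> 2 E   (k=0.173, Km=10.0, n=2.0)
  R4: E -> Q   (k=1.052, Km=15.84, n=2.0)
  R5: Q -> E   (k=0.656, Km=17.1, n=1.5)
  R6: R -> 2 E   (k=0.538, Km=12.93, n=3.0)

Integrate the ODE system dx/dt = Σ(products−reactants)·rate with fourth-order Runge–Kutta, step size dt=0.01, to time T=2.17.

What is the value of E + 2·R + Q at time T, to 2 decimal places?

Value at T = 71.94

Check how each reaction changes W = E + 2·R + Q (weight of products minus weight of reactants):
R1: R -> 2 Q: (1·2) − (2·1) = 2 − 2 = 0
R2: R -> 2 Q: (1·2) − (2·1) = 2 − 2 = 0
R3: R -> 2 E: (1·2) − (2·1) = 2 − 2 = 0
R4: E -> Q: (1·1) − (1·1) = 1 − 1 = 0
R5: Q -> E: (1·1) − (1·1) = 1 − 1 = 0
R6: R -> 2 E: (1·2) − (2·1) = 2 − 2 = 0
Every reaction leaves W unchanged, so W is conserved and no simulation is needed: W(T) = W(0) = 20.43 + 2·9.68 + 32.15 = 71.94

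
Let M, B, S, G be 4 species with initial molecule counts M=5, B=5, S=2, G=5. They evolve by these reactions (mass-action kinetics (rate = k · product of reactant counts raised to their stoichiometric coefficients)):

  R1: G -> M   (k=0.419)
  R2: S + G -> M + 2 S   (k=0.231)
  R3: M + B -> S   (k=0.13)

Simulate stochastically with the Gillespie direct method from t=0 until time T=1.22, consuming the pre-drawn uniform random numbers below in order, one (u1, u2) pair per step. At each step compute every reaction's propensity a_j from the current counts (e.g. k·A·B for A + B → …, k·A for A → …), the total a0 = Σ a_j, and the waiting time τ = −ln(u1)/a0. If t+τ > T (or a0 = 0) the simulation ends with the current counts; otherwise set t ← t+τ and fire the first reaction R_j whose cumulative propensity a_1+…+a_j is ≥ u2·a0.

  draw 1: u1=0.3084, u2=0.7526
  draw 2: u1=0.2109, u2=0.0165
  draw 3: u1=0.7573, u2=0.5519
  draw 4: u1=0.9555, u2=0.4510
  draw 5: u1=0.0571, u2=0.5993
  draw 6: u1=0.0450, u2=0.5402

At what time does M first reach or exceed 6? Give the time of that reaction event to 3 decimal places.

Threshold first reached at t = 0.397

t=0.000: M=5 B=5 S=2 G=5
Draw 1: a1=2.095, a2=2.310, a3=3.250, a0=7.655; τ=−ln(0.3084)/7.655=0.154 → t=0.154; u2·a0=0.7526·7.655=5.761; a1+a2=4.405 < 5.761 ≤ a1+…+a3=7.655 → R3 fires; M=4 B=4 S=3 G=5
Draw 2: a1=2.095, a2=3.465, a3=2.080, a0=7.640; τ=−ln(0.2109)/7.640=0.204 → t=0.357; u2·a0=0.0165·7.640=0.126 ≤ a1=2.095 → R1 fires; M=5 B=4 S=3 G=4
Draw 3: a1=1.676, a2=2.772, a3=2.600, a0=7.048; τ=−ln(0.7573)/7.048=0.039 → t=0.397; u2·a0=0.5519·7.048=3.890; a1=1.676 < 3.890 ≤ a1+a2=4.448 → R2 fires; M=6 B=4 S=4 G=3
Draw 4: a1=1.257, a2=2.772, a3=3.120, a0=7.149; τ=−ln(0.9555)/7.149=0.006 → t=0.403; u2·a0=0.4510·7.149=3.224; a1=1.257 < 3.224 ≤ a1+a2=4.029 → R2 fires; M=7 B=4 S=5 G=2
Draw 5: a1=0.838, a2=2.310, a3=3.640, a0=6.788; τ=−ln(0.0571)/6.788=0.422 → t=0.825; u2·a0=0.5993·6.788=4.068; a1+a2=3.148 < 4.068 ≤ a1+…+a3=6.788 → R3 fires; M=6 B=3 S=6 G=2
Draw 6: a1=0.838, a2=2.772, a3=2.340, a0=5.950; τ=−ln(0.0450)/5.950=0.521 → t=1.346 > T=1.22: stop.
M first becomes ≥ 6 when it reaches 6 at the event at t=0.397.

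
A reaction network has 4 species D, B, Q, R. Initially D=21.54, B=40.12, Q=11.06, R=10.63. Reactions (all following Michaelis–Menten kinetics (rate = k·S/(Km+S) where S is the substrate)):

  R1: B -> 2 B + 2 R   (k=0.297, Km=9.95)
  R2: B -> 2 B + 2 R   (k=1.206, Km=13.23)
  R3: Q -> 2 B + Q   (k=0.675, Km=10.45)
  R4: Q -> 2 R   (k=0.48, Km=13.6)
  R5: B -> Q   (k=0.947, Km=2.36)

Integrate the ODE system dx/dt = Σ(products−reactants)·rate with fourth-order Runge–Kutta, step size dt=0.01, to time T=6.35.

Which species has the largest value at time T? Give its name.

RK4 with dt=0.01: 635 steps to T=6.35. Trajectory (selected grid times):
t=0.00: D=21.54 B=40.12 Q=11.06 R=10.63
t=0.71: D=21.54 B=40.80 Q=11.54 R=12.57
t=1.41: D=21.54 B=41.48 Q=12.01 R=14.49
t=2.12: D=21.54 B=42.18 Q=12.49 R=16.46
t=2.82: D=21.54 B=42.88 Q=12.95 R=18.41
t=3.53: D=21.54 B=43.61 Q=13.42 R=20.40
t=4.23: D=21.54 B=44.33 Q=13.88 R=22.37
t=4.94: D=21.54 B=45.08 Q=14.35 R=24.38
t=5.64: D=21.54 B=45.82 Q=14.80 R=26.38
t=6.35: D=21.54 B=46.59 Q=15.27 R=28.42
At T=6.35: D=21.54 B=46.59 Q=15.27 R=28.42; the largest is B.

Dominant species at T: B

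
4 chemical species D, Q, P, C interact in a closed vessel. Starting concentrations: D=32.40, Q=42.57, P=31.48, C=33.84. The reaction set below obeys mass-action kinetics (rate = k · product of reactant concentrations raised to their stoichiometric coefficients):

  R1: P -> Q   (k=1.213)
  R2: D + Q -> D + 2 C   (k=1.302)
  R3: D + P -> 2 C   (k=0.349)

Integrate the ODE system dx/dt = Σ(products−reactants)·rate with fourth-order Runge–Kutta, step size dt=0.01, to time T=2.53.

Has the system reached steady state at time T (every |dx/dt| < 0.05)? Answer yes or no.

Steady state at T: yes

RK4 with dt=0.01: 253 steps to T=2.53. Trajectory (selected grid times):
t=0.00: D=32.40 Q=42.57 P=31.48 C=33.84
t=0.28: D=9.85 Q=0.69 P=4.79 C=170.99
t=0.56: D=7.50 Q=0.27 P=1.50 C=178.40
t=0.84: D=6.85 Q=0.11 P=0.53 C=180.65
t=1.12: D=6.63 Q=0.05 P=0.20 C=181.46
t=1.41: D=6.55 Q=0.02 P=0.07 C=181.76
t=1.69: D=6.52 Q=0.01 P=0.03 C=181.87
t=1.97: D=6.51 Q=0.00 P=0.01 C=181.91
t=2.25: D=6.50 Q=0.00 P=0.00 C=181.93
t=2.53: D=6.50 Q=0.00 P=0.00 C=181.94
Rates at T: R1=0.0017, R2=0.0029, R3=0.0032
dx/dt at T (Σ net stoichiometry × rate): D=-0.0032, Q=-0.0012, P=-0.0050, C=+0.0124
Largest |dx/dt| is |+0.0124| (C) < 0.05 → steady.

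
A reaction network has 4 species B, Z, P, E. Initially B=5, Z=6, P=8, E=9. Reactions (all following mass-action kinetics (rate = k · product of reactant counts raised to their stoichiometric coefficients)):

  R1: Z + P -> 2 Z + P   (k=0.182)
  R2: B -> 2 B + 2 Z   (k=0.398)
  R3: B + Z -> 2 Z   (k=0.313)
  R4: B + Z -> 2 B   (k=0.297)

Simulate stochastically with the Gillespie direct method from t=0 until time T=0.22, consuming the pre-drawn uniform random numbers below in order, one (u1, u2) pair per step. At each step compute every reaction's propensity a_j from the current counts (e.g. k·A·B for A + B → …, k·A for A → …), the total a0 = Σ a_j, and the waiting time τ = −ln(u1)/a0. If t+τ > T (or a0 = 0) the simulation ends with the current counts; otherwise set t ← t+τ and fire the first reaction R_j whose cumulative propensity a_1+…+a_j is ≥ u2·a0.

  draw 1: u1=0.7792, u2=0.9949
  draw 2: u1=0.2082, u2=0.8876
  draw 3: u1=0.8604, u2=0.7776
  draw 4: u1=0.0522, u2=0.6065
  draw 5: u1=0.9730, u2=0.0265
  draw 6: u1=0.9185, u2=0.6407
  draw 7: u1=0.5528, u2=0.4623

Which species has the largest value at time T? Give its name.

Dominant species at T: E

t=0.000: B=5 Z=6 P=8 E=9
Draw 1: a1=8.736, a2=1.990, a3=9.390, a4=8.910, a0=29.026; τ=−ln(0.7792)/29.026=0.009 → t=0.009; u2·a0=0.9949·29.026=28.878; a1+…+a3=20.116 < 28.878 ≤ a1+…+a4=29.026 → R4 fires; B=6 Z=5 P=8 E=9
Draw 2: a1=7.280, a2=2.388, a3=9.390, a4=8.910, a0=27.968; τ=−ln(0.2082)/27.968=0.056 → t=0.065; u2·a0=0.8876·27.968=24.824; a1+…+a3=19.058 < 24.824 ≤ a1+…+a4=27.968 → R4 fires; B=7 Z=4 P=8 E=9
Draw 3: a1=5.824, a2=2.786, a3=8.764, a4=8.316, a0=25.690; τ=−ln(0.8604)/25.690=0.006 → t=0.071; u2·a0=0.7776·25.690=19.977; a1+…+a3=17.374 < 19.977 ≤ a1+…+a4=25.690 → R4 fires; B=8 Z=3 P=8 E=9
Draw 4: a1=4.368, a2=3.184, a3=7.512, a4=7.128, a0=22.192; τ=−ln(0.0522)/22.192=0.133 → t=0.204; u2·a0=0.6065·22.192=13.459; a1+a2=7.552 < 13.459 ≤ a1+…+a3=15.064 → R3 fires; B=7 Z=4 P=8 E=9
Draw 5: a1=5.824, a2=2.786, a3=8.764, a4=8.316, a0=25.690; τ=−ln(0.9730)/25.690=0.001 → t=0.205; u2·a0=0.0265·25.690=0.681 ≤ a1=5.824 → R1 fires; B=7 Z=5 P=8 E=9
Draw 6: a1=7.280, a2=2.786, a3=10.955, a4=10.395, a0=31.416; τ=−ln(0.9185)/31.416=0.003 → t=0.207; u2·a0=0.6407·31.416=20.128; a1+a2=10.066 < 20.128 ≤ a1+…+a3=21.021 → R3 fires; B=6 Z=6 P=8 E=9
Draw 7: a1=8.736, a2=2.388, a3=11.268, a4=10.692, a0=33.084; τ=−ln(0.5528)/33.084=0.018 → t=0.225 > T=0.22: stop.
At T=0.22: B=6 Z=6 P=8 E=9; the largest is E.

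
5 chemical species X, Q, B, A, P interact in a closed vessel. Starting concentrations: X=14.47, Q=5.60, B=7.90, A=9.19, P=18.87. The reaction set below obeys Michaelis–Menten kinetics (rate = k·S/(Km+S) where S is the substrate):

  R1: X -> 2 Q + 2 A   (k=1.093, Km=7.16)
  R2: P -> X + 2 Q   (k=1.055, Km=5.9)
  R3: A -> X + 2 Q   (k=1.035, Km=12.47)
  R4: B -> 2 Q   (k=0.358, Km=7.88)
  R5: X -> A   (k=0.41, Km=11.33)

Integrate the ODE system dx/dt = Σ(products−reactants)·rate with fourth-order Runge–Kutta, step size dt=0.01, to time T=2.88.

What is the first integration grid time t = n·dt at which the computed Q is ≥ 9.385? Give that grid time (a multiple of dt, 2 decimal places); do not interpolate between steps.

Threshold first reached at t = 0.88

RK4 with dt=0.01: 288 steps to T=2.88. Trajectory (selected grid times):
t=0.00: X=14.47 Q=5.60 B=7.90 A=9.19 P=18.87
t=0.32: X=14.56 Q=6.98 B=7.84 A=9.59 P=18.61
t=0.64: X=14.65 Q=8.37 B=7.79 A=9.99 P=18.36
t=0.87: X=14.72 Q=9.37 B=7.74 A=10.27 P=18.17
t=0.88: X=14.72 Q=9.41 B=7.74 A=10.28 P=18.17
t=0.96: X=14.75 Q=9.76 B=7.73 A=10.38 P=18.10
t=1.28: X=14.84 Q=11.16 B=7.67 A=10.78 P=17.85
t=1.60: X=14.94 Q=12.56 B=7.62 A=11.17 P=17.59
t=1.92: X=15.04 Q=13.96 B=7.56 A=11.56 P=17.34
t=2.24: X=15.14 Q=15.38 B=7.50 A=11.95 P=17.09
t=2.56: X=15.24 Q=16.79 B=7.45 A=12.33 P=16.84
t=2.88: X=15.34 Q=18.21 B=7.39 A=12.72 P=16.59
Q(0.87)=9.368 < 9.385 but Q(0.88)=9.411 ≥ 9.385, so the first grid time is t=0.88.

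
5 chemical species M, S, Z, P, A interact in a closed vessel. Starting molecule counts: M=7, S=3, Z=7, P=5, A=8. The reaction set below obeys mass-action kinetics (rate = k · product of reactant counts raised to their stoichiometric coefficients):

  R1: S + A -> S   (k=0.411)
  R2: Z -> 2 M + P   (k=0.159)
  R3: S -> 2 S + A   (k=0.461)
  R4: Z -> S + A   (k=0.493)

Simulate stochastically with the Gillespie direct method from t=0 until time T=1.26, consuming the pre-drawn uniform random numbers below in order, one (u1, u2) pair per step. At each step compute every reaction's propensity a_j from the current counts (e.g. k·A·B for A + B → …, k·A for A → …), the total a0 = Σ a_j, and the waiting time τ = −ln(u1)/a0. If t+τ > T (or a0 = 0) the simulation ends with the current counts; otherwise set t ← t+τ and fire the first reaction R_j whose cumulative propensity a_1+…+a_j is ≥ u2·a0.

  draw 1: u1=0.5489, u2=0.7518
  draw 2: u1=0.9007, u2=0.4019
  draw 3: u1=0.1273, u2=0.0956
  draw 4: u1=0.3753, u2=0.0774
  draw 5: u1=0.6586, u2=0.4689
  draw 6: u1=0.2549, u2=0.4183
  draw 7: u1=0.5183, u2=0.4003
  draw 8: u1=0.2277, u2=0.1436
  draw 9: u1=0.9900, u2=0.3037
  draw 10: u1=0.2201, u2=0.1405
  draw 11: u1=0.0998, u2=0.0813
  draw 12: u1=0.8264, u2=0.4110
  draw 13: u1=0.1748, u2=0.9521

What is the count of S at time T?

S at T = 5

t=0.000: M=7 S=3 Z=7 P=5 A=8
Draw 1: a1=9.864, a2=1.113, a3=1.383, a4=3.451, a0=15.811; τ=−ln(0.5489)/15.811=0.038 → t=0.038; u2·a0=0.7518·15.811=11.887; a1+a2=10.977 < 11.887 ≤ a1+…+a3=12.360 → R3 fires; M=7 S=4 Z=7 P=5 A=9
Draw 2: a1=14.796, a2=1.113, a3=1.844, a4=3.451, a0=21.204; τ=−ln(0.9007)/21.204=0.005 → t=0.043; u2·a0=0.4019·21.204=8.522 ≤ a1=14.796 → R1 fires; M=7 S=4 Z=7 P=5 A=8
Draw 3: a1=13.152, a2=1.113, a3=1.844, a4=3.451, a0=19.560; τ=−ln(0.1273)/19.560=0.105 → t=0.148; u2·a0=0.0956·19.560=1.870 ≤ a1=13.152 → R1 fires; M=7 S=4 Z=7 P=5 A=7
Draw 4: a1=11.508, a2=1.113, a3=1.844, a4=3.451, a0=17.916; τ=−ln(0.3753)/17.916=0.055 → t=0.203; u2·a0=0.0774·17.916=1.387 ≤ a1=11.508 → R1 fires; M=7 S=4 Z=7 P=5 A=6
Draw 5: a1=9.864, a2=1.113, a3=1.844, a4=3.451, a0=16.272; τ=−ln(0.6586)/16.272=0.026 → t=0.229; u2·a0=0.4689·16.272=7.630 ≤ a1=9.864 → R1 fires; M=7 S=4 Z=7 P=5 A=5
Draw 6: a1=8.220, a2=1.113, a3=1.844, a4=3.451, a0=14.628; τ=−ln(0.2549)/14.628=0.093 → t=0.322; u2·a0=0.4183·14.628=6.119 ≤ a1=8.220 → R1 fires; M=7 S=4 Z=7 P=5 A=4
Draw 7: a1=6.576, a2=1.113, a3=1.844, a4=3.451, a0=12.984; τ=−ln(0.5183)/12.984=0.051 → t=0.373; u2·a0=0.4003·12.984=5.197 ≤ a1=6.576 → R1 fires; M=7 S=4 Z=7 P=5 A=3
Draw 8: a1=4.932, a2=1.113, a3=1.844, a4=3.451, a0=11.340; τ=−ln(0.2277)/11.340=0.130 → t=0.503; u2·a0=0.1436·11.340=1.628 ≤ a1=4.932 → R1 fires; M=7 S=4 Z=7 P=5 A=2
Draw 9: a1=3.288, a2=1.113, a3=1.844, a4=3.451, a0=9.696; τ=−ln(0.9900)/9.696=0.001 → t=0.504; u2·a0=0.3037·9.696=2.945 ≤ a1=3.288 → R1 fires; M=7 S=4 Z=7 P=5 A=1
Draw 10: a1=1.644, a2=1.113, a3=1.844, a4=3.451, a0=8.052; τ=−ln(0.2201)/8.052=0.188 → t=0.692; u2·a0=0.1405·8.052=1.131 ≤ a1=1.644 → R1 fires; M=7 S=4 Z=7 P=5 A=0
Draw 11: a1=0.000, a2=1.113, a3=1.844, a4=3.451, a0=6.408; τ=−ln(0.0998)/6.408=0.360 → t=1.052; u2·a0=0.0813·6.408=0.521; a1=0.000 < 0.521 ≤ a1+a2=1.113 → R2 fires; M=9 S=4 Z=6 P=6 A=0
Draw 12: a1=0.000, a2=0.954, a3=1.844, a4=2.958, a0=5.756; τ=−ln(0.8264)/5.756=0.033 → t=1.085; u2·a0=0.4110·5.756=2.366; a1+a2=0.954 < 2.366 ≤ a1+…+a3=2.798 → R3 fires; M=9 S=5 Z=6 P=6 A=1
Draw 13: a1=2.055, a2=0.954, a3=2.305, a4=2.958, a0=8.272; τ=−ln(0.1748)/8.272=0.211 → t=1.296 > T=1.26: stop.
Read off S at T=1.26: 5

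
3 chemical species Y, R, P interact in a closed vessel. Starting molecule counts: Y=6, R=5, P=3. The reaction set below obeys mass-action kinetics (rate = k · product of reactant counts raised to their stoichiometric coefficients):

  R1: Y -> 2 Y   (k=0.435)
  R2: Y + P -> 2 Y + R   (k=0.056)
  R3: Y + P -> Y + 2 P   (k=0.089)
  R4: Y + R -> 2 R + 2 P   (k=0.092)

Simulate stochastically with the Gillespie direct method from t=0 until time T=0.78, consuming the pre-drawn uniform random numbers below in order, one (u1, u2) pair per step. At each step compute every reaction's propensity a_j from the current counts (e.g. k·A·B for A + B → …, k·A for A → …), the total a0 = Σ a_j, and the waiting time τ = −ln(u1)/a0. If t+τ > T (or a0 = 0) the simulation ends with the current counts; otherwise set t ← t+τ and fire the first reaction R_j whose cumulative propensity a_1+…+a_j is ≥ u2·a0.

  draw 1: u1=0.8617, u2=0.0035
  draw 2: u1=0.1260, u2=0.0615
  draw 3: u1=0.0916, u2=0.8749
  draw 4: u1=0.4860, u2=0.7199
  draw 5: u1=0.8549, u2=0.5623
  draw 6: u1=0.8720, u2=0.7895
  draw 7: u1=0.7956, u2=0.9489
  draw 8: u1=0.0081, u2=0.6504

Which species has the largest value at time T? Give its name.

t=0.000: Y=6 R=5 P=3
Draw 1: a1=2.610, a2=1.008, a3=1.602, a4=2.760, a0=7.980; τ=−ln(0.8617)/7.980=0.019 → t=0.019; u2·a0=0.0035·7.980=0.028 ≤ a1=2.610 → R1 fires; Y=7 R=5 P=3
Draw 2: a1=3.045, a2=1.176, a3=1.869, a4=3.220, a0=9.310; τ=−ln(0.1260)/9.310=0.222 → t=0.241; u2·a0=0.0615·9.310=0.573 ≤ a1=3.045 → R1 fires; Y=8 R=5 P=3
Draw 3: a1=3.480, a2=1.344, a3=2.136, a4=3.680, a0=10.640; τ=−ln(0.0916)/10.640=0.225 → t=0.466; u2·a0=0.8749·10.640=9.309; a1+…+a3=6.960 < 9.309 ≤ a1+…+a4=10.640 → R4 fires; Y=7 R=6 P=5
Draw 4: a1=3.045, a2=1.960, a3=3.115, a4=3.864, a0=11.984; τ=−ln(0.4860)/11.984=0.060 → t=0.526; u2·a0=0.7199·11.984=8.627; a1+…+a3=8.120 < 8.627 ≤ a1+…+a4=11.984 → R4 fires; Y=6 R=7 P=7
Draw 5: a1=2.610, a2=2.352, a3=3.738, a4=3.864, a0=12.564; τ=−ln(0.8549)/12.564=0.012 → t=0.538; u2·a0=0.5623·12.564=7.065; a1+a2=4.962 < 7.065 ≤ a1+…+a3=8.700 → R3 fires; Y=6 R=7 P=8
Draw 6: a1=2.610, a2=2.688, a3=4.272, a4=3.864, a0=13.434; τ=−ln(0.8720)/13.434=0.010 → t=0.549; u2·a0=0.7895·13.434=10.606; a1+…+a3=9.570 < 10.606 ≤ a1+…+a4=13.434 → R4 fires; Y=5 R=8 P=10
Draw 7: a1=2.175, a2=2.800, a3=4.450, a4=3.680, a0=13.105; τ=−ln(0.7956)/13.105=0.017 → t=0.566; u2·a0=0.9489·13.105=12.435; a1+…+a3=9.425 < 12.435 ≤ a1+…+a4=13.105 → R4 fires; Y=4 R=9 P=12
Draw 8: a1=1.740, a2=2.688, a3=4.272, a4=3.312, a0=12.012; τ=−ln(0.0081)/12.012=0.401 → t=0.967 > T=0.78: stop.
At T=0.78: Y=4 R=9 P=12; the largest is P.

Dominant species at T: P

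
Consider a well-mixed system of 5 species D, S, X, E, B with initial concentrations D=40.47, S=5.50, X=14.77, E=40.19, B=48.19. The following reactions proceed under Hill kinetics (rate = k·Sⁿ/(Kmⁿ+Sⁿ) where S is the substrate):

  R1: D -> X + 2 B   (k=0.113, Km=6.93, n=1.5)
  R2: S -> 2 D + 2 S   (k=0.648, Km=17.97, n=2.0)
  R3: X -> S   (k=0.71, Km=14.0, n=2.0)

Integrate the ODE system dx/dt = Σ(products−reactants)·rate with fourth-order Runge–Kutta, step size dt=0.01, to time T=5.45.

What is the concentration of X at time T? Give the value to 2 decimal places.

RK4 with dt=0.01: 545 steps to T=5.45. Trajectory (selected grid times):
t=0.00: D=40.47 S=5.50 X=14.77 E=40.19 B=48.19
t=0.61: D=40.48 S=5.76 X=14.61 E=40.19 B=48.32
t=1.21: D=40.49 S=6.02 X=14.45 E=40.19 B=48.45
t=1.82: D=40.51 S=6.28 X=14.29 E=40.19 B=48.57
t=2.42: D=40.53 S=6.54 X=14.14 E=40.19 B=48.70
t=3.03: D=40.56 S=6.81 X=13.99 E=40.19 B=48.83
t=3.63: D=40.60 S=7.07 X=13.84 E=40.19 B=48.96
t=4.24: D=40.65 S=7.34 X=13.69 E=40.19 B=49.08
t=4.84: D=40.70 S=7.60 X=13.55 E=40.19 B=49.21
t=5.45: D=40.76 S=7.87 X=13.40 E=40.19 B=49.34
Read off X at T=5.45: 13.40

X at T = 13.40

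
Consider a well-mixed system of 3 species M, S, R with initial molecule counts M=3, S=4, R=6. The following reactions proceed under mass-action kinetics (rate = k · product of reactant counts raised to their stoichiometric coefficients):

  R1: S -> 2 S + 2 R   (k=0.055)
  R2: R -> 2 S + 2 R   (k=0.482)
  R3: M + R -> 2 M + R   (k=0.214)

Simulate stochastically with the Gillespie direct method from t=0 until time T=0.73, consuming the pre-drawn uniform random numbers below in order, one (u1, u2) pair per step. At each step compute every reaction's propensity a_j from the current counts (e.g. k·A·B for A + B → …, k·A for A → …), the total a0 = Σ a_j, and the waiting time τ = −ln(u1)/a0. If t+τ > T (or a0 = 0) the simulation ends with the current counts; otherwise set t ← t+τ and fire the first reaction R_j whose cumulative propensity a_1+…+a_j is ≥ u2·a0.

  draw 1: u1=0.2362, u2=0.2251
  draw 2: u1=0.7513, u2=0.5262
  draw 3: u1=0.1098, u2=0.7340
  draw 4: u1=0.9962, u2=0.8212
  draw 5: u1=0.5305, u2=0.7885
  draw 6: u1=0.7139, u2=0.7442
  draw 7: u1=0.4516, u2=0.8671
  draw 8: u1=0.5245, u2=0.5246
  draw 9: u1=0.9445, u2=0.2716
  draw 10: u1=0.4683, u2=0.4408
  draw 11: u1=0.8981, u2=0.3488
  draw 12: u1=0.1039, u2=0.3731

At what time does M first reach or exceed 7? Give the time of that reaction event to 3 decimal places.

Threshold first reached at t = 0.520

t=0.000: M=3 S=4 R=6
Draw 1: a1=0.220, a2=2.892, a3=3.852, a0=6.964; τ=−ln(0.2362)/6.964=0.207 → t=0.207; u2·a0=0.2251·6.964=1.568; a1=0.220 < 1.568 ≤ a1+a2=3.112 → R2 fires; M=3 S=6 R=7
Draw 2: a1=0.330, a2=3.374, a3=4.494, a0=8.198; τ=−ln(0.7513)/8.198=0.035 → t=0.242; u2·a0=0.5262·8.198=4.314; a1+a2=3.704 < 4.314 ≤ a1+…+a3=8.198 → R3 fires; M=4 S=6 R=7
Draw 3: a1=0.330, a2=3.374, a3=5.992, a0=9.696; τ=−ln(0.1098)/9.696=0.228 → t=0.470; u2·a0=0.7340·9.696=7.117; a1+a2=3.704 < 7.117 ≤ a1+…+a3=9.696 → R3 fires; M=5 S=6 R=7
Draw 4: a1=0.330, a2=3.374, a3=7.490, a0=11.194; τ=−ln(0.9962)/11.194=0.000 → t=0.470; u2·a0=0.8212·11.194=9.193; a1+a2=3.704 < 9.193 ≤ a1+…+a3=11.194 → R3 fires; M=6 S=6 R=7
Draw 5: a1=0.330, a2=3.374, a3=8.988, a0=12.692; τ=−ln(0.5305)/12.692=0.050 → t=0.520; u2·a0=0.7885·12.692=10.008; a1+a2=3.704 < 10.008 ≤ a1+…+a3=12.692 → R3 fires; M=7 S=6 R=7
Draw 6: a1=0.330, a2=3.374, a3=10.486, a0=14.190; τ=−ln(0.7139)/14.190=0.024 → t=0.544; u2·a0=0.7442·14.190=10.560; a1+a2=3.704 < 10.560 ≤ a1+…+a3=14.190 → R3 fires; M=8 S=6 R=7
Draw 7: a1=0.330, a2=3.374, a3=11.984, a0=15.688; τ=−ln(0.4516)/15.688=0.051 → t=0.595; u2·a0=0.8671·15.688=13.603; a1+a2=3.704 < 13.603 ≤ a1+…+a3=15.688 → R3 fires; M=9 S=6 R=7
Draw 8: a1=0.330, a2=3.374, a3=13.482, a0=17.186; τ=−ln(0.5245)/17.186=0.038 → t=0.632; u2·a0=0.5246·17.186=9.016; a1+a2=3.704 < 9.016 ≤ a1+…+a3=17.186 → R3 fires; M=10 S=6 R=7
Draw 9: a1=0.330, a2=3.374, a3=14.980, a0=18.684; τ=−ln(0.9445)/18.684=0.003 → t=0.635; u2·a0=0.2716·18.684=5.075; a1+a2=3.704 < 5.075 ≤ a1+…+a3=18.684 → R3 fires; M=11 S=6 R=7
Draw 10: a1=0.330, a2=3.374, a3=16.478, a0=20.182; τ=−ln(0.4683)/20.182=0.038 → t=0.673; u2·a0=0.4408·20.182=8.896; a1+a2=3.704 < 8.896 ≤ a1+…+a3=20.182 → R3 fires; M=12 S=6 R=7
Draw 11: a1=0.330, a2=3.374, a3=17.976, a0=21.680; τ=−ln(0.8981)/21.680=0.005 → t=0.678; u2·a0=0.3488·21.680=7.562; a1+a2=3.704 < 7.562 ≤ a1+…+a3=21.680 → R3 fires; M=13 S=6 R=7
Draw 12: a1=0.330, a2=3.374, a3=19.474, a0=23.178; τ=−ln(0.1039)/23.178=0.098 → t=0.775 > T=0.73: stop.
M first becomes ≥ 7 when it reaches 7 at the event at t=0.520.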